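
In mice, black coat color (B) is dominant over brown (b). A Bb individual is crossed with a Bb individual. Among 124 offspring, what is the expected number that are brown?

Punnett square for Bb × Bb:
Offspring genotypes: 1 BB, 2 Bb, 1 bb
black: 3, brown: 1
brown: 1 out of 4 → fraction 1/4
Expected count = 1/4 × 124 = 31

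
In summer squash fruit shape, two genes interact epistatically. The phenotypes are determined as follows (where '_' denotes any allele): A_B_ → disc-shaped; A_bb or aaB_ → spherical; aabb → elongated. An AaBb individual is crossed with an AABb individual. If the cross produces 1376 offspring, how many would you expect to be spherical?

Cross: AaBb × AABb — consider each gene separately:
A gene: Aa × AA → 2 AA, 2 Aa → 4 A_ (out of 4)
B gene: Bb × Bb → 1 BB, 2 Bb, 1 bb → 3 B_ : 1 bb (out of 4)
Genotype classes (out of 4 × 4 = 16): A_B_ = 4×3 = 12; A_bb = 4×1 = 4
Apply the phenotype rules: A_B_ (12) → disc-shaped; A_bb (4) → spherical
Phenotype counts (out of 16): 12 disc-shaped, 4 spherical
spherical: 4 out of 16 → fraction 1/4
Expected count = 1/4 × 1376 = 344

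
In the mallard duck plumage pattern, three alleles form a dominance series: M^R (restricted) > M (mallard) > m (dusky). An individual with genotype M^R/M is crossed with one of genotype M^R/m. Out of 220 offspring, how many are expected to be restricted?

Cross: M^R/M × M^R/m
Allele dominance: M^R > M > m
Offspring genotypes: 1 M^R/M^R, 1 M^R/m, 1 M^R/M, 1 M/m
Phenotype counts: 3 restricted, 1 mallard
restricted: 3 out of 4 → fraction 3/4
Expected count = 3/4 × 220 = 165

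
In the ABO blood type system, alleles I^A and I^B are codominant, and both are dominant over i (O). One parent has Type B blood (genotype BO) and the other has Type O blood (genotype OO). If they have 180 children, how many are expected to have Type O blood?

Cross: BO × OO
Possible offspring genotypes: 2 BO, 2 OO
Blood type counts: 2 Type B, 2 Type O
Probability of Type O: 2/4 = 1/2
Expected count = 1/2 × 180 = 90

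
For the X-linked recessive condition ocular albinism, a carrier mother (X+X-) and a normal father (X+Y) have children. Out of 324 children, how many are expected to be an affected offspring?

Cross: X+X- × X+Y
Offspring: 1 X+X+, 1 X+Y, 1 X+X-, 1 X-Y
Probability of an affected offspring: 1/4
Expected count = 1/4 × 324 = 81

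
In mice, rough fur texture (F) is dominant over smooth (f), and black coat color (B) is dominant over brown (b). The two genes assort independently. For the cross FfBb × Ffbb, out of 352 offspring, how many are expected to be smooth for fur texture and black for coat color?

Dihybrid cross FfBb × Ffbb — consider each gene separately:
fur texture: Ff × Ff → 1 FF, 2 Ff, 1 ff → 3 F_ : 1 ff (out of 4)
coat color: Bb × bb → 2 Bb, 2 bb → 2 B_ : 2 bb (out of 4)
Looking for: smooth (ff) and black (B_)
P(smooth) = 1/4, P(black) = 2/4
P(both) = 1/4 × 2/4 = 2/16 = 1/8
Expected count = 1/8 × 352 = 44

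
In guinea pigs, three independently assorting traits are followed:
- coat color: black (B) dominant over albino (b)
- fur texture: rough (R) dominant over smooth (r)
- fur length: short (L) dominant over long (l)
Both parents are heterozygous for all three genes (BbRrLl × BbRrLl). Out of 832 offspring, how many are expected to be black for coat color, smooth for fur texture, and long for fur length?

Trihybrid cross: BbRrLl × BbRrLl
Each trait segregates independently with a 3:1 phenotypic ratio, so each gene contributes 3/4 (dominant) or 1/4 (recessive).
Target: black (coat color), smooth (fur texture), long (fur length)
Probability = product of independent per-trait probabilities
= 3/4 × 1/4 × 1/4 = 3/64
Expected count = 3/64 × 832 = 39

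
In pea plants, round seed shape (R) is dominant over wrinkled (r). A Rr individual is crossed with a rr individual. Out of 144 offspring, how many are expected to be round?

Punnett square for Rr × rr:
Offspring genotypes: 2 Rr, 2 rr
round: 2, wrinkled: 2
round: 2 out of 4 → fraction 1/2
Expected count = 1/2 × 144 = 72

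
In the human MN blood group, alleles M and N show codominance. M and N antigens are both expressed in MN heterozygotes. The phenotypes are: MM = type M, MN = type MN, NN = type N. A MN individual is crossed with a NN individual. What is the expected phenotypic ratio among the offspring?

Punnett square for MN × NN:
Offspring genotypes: 2 MN, 2 NN
Phenotype counts: 2 type MN, 2 type N
Ratio: 1 type MN : 1 type N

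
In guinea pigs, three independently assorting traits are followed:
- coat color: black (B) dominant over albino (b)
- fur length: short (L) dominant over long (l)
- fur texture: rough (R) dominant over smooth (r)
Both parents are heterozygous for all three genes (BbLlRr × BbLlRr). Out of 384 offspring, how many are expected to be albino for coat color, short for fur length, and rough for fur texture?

Trihybrid cross: BbLlRr × BbLlRr
Each trait segregates independently with a 3:1 phenotypic ratio, so each gene contributes 3/4 (dominant) or 1/4 (recessive).
Target: albino (coat color), short (fur length), rough (fur texture)
Probability = product of independent per-trait probabilities
= 1/4 × 3/4 × 3/4 = 9/64
Expected count = 9/64 × 384 = 54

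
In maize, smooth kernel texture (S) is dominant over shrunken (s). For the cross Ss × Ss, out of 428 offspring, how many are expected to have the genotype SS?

Punnett square for Ss × Ss:
Offspring genotypes: 1 SS, 2 Ss, 1 ss
Total offspring: 4
Count with target: 1
Probability: 1/4
Expected count = 1/4 × 428 = 107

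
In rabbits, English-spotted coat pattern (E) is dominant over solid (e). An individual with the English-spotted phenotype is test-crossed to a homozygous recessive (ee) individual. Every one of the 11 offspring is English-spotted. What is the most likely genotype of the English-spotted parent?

Test cross: ? × ee
All offspring are English-spotted.
If the unknown parent were heterozygous (Ee), about half of 11 offspring would be solid; none are. The unknown parent is most likely homozygous dominant (EE).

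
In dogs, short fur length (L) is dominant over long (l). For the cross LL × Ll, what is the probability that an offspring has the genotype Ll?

Punnett square for LL × Ll:
Offspring genotypes: 2 LL, 2 Ll
Total offspring: 4
Count with target: 2
Probability: 2/4 = 1/2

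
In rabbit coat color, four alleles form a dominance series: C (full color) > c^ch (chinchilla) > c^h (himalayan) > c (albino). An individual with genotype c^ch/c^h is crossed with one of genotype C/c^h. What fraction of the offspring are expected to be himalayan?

Cross: c^ch/c^h × C/c^h
Allele dominance: C > c^ch > c^h > c
Offspring genotypes: 1 C/c^ch, 1 c^ch/c^h, 1 C/c^h, 1 c^h/c^h
Phenotype counts: 2 full color, 1 chinchilla, 1 himalayan
himalayan: 1 out of 4
Probability: 1/4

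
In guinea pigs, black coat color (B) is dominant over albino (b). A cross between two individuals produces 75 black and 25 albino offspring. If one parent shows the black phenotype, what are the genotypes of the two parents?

Observed offspring: 75 black, 25 albino
The observed ratio simplifies to 3:1. Albino (bb) offspring appear, so each parent must contribute one b allele. The parent stated to show black carries B, so it is Bb. The other parent is then either Bb or bb: Bb × bb would give a 1:1 split, whereas Bb × Bb gives 3:1 — matching the data. So both parents are heterozygous (Bb × Bb).
Parent genotypes: Bb × Bb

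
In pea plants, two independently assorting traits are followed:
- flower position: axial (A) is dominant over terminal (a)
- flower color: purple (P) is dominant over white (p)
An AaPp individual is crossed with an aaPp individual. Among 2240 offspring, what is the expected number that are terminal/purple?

Dihybrid cross AaPp × aaPp — consider each gene separately:
flower position: Aa × aa → 2 Aa, 2 aa → 2 A_ : 2 aa (out of 4)
flower color: Pp × Pp → 1 PP, 2 Pp, 1 pp → 3 P_ : 1 pp (out of 4)
Combine (counts out of 4 × 4 = 16): axial/purple (A_P_) = 2×3 = 6; axial/white (A_pp) = 2×1 = 2; terminal/purple (aaP_) = 2×3 = 6; terminal/white (aapp) = 2×1 = 2
Phenotype counts (out of 16): 6 axial/purple, 2 axial/white, 6 terminal/purple, 2 terminal/white
terminal/purple: 6 out of 16 → fraction 3/8
Expected count = 3/8 × 2240 = 840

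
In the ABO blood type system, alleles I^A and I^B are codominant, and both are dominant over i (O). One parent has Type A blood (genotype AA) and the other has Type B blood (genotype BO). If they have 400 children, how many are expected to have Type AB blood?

Cross: AA × BO
Possible offspring genotypes: 2 AB, 2 AO
Blood type counts: 2 Type AB, 2 Type A
Probability of Type AB: 2/4 = 1/2
Expected count = 1/2 × 400 = 200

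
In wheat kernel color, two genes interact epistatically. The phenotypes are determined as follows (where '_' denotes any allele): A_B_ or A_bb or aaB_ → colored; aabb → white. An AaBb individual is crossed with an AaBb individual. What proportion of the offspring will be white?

Cross: AaBb × AaBb — consider each gene separately:
A gene: Aa × Aa → 1 AA, 2 Aa, 1 aa → 3 A_ : 1 aa (out of 4)
B gene: Bb × Bb → 1 BB, 2 Bb, 1 bb → 3 B_ : 1 bb (out of 4)
Genotype classes (out of 4 × 4 = 16): A_B_ = 3×3 = 9; A_bb = 3×1 = 3; aaB_ = 1×3 = 3; aabb = 1×1 = 1
Apply the phenotype rules: A_B_ (9) + A_bb (3) + aaB_ (3) → colored; aabb (1) → white
Phenotype counts (out of 16): 15 colored, 1 white
white: 1 out of 16
Probability: 1/16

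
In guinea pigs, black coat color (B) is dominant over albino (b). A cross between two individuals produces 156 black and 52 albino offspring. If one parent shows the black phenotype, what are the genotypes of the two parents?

Observed offspring: 156 black, 52 albino
The observed ratio simplifies to 3:1. Albino (bb) offspring appear, so each parent must contribute one b allele. The parent stated to show black carries B, so it is Bb. The other parent is then either Bb or bb: Bb × bb would give a 1:1 split, whereas Bb × Bb gives 3:1 — matching the data. So both parents are heterozygous (Bb × Bb).
Parent genotypes: Bb × Bb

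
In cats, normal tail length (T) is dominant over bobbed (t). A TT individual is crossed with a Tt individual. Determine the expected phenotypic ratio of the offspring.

Punnett square for TT × Tt:
Offspring genotypes: 2 TT, 2 Tt
normal: 4, bobbed: 0
Ratio: all normal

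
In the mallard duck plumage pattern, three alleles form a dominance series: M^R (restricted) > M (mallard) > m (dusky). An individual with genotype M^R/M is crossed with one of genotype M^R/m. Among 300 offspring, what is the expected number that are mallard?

Cross: M^R/M × M^R/m
Allele dominance: M^R > M > m
Offspring genotypes: 1 M^R/M^R, 1 M^R/m, 1 M^R/M, 1 M/m
Phenotype counts: 3 restricted, 1 mallard
mallard: 1 out of 4 → fraction 1/4
Expected count = 1/4 × 300 = 75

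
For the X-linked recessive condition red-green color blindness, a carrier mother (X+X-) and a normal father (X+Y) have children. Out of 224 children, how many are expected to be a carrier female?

Cross: X+X- × X+Y
Offspring: 1 X+X+, 1 X+Y, 1 X+X-, 1 X-Y
Probability of a carrier female: 1/4
Expected count = 1/4 × 224 = 56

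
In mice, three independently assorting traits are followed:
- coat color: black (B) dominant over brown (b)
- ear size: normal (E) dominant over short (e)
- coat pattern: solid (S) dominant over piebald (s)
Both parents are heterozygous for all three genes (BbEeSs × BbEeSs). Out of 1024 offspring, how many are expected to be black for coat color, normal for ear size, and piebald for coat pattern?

Trihybrid cross: BbEeSs × BbEeSs
Each trait segregates independently with a 3:1 phenotypic ratio, so each gene contributes 3/4 (dominant) or 1/4 (recessive).
Target: black (coat color), normal (ear size), piebald (coat pattern)
Probability = product of independent per-trait probabilities
= 3/4 × 3/4 × 1/4 = 9/64
Expected count = 9/64 × 1024 = 144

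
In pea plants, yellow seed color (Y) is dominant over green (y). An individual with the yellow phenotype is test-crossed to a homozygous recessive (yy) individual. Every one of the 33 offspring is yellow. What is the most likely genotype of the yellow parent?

Test cross: ? × yy
All offspring are yellow.
If the unknown parent were heterozygous (Yy), about half of 33 offspring would be green; none are. The unknown parent is most likely homozygous dominant (YY).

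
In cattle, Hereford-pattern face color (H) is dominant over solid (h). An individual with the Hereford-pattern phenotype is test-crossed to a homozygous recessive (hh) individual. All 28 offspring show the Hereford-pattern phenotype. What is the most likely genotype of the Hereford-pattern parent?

Test cross: ? × hh
All offspring are Hereford-pattern.
If the unknown parent were heterozygous (Hh), about half of 28 offspring would be solid; none are. The unknown parent is most likely homozygous dominant (HH).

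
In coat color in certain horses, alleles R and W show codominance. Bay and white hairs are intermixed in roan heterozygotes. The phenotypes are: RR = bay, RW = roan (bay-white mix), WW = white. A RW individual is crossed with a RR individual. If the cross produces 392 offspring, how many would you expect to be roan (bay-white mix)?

Punnett square for RW × RR:
Offspring genotypes: 2 RR, 2 RW
Phenotype counts: 2 bay, 2 roan (bay-white mix)
roan (bay-white mix): 2 out of 4 → fraction 1/2
Expected count = 1/2 × 392 = 196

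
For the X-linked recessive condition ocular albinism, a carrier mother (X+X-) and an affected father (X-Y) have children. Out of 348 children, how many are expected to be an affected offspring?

Cross: X+X- × X-Y
Offspring: 1 X+X-, 1 X+Y, 1 X-X-, 1 X-Y
Probability of an affected offspring: 2/4 = 1/2
Expected count = 1/2 × 348 = 174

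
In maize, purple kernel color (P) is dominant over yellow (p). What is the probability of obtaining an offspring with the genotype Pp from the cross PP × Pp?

Punnett square for PP × Pp:
Offspring genotypes: 2 PP, 2 Pp
Total offspring: 4
Count with target: 2
Probability: 2/4 = 1/2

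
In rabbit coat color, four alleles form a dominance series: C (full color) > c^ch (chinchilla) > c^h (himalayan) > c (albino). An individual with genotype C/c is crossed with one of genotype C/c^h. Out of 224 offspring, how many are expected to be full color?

Cross: C/c × C/c^h
Allele dominance: C > c^ch > c^h > c
Offspring genotypes: 1 C/C, 1 C/c^h, 1 C/c, 1 c^h/c
Phenotype counts: 3 full color, 1 himalayan
full color: 3 out of 4 → fraction 3/4
Expected count = 3/4 × 224 = 168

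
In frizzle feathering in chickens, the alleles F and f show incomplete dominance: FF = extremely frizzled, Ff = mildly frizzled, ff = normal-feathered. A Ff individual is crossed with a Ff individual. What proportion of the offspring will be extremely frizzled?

Punnett square for Ff × Ff:
Offspring genotypes: 1 FF, 2 Ff, 1 ff
Phenotype counts: 1 extremely frizzled, 2 mildly frizzled, 1 normal-feathered
extremely frizzled: 1 out of 4
Probability: 1/4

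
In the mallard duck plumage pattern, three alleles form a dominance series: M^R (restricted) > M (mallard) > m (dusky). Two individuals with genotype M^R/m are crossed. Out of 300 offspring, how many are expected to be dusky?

Cross: M^R/m × M^R/m
Allele dominance: M^R > M > m
Offspring genotypes: 1 M^R/M^R, 2 M^R/m, 1 m/m
Phenotype counts: 3 restricted, 1 dusky
dusky: 1 out of 4 → fraction 1/4
Expected count = 1/4 × 300 = 75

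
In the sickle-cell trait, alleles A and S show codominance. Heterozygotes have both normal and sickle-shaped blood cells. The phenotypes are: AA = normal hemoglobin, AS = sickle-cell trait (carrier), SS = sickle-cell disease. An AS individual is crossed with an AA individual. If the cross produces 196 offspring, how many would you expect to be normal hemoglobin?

Punnett square for AS × AA:
Offspring genotypes: 2 AA, 2 AS
Phenotype counts: 2 normal hemoglobin, 2 sickle-cell trait (carrier)
normal hemoglobin: 2 out of 4 → fraction 1/2
Expected count = 1/2 × 196 = 98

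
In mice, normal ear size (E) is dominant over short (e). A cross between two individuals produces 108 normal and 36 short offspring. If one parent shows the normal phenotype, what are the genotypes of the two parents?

Observed offspring: 108 normal, 36 short
The observed ratio simplifies to 3:1. Short (ee) offspring appear, so each parent must contribute one e allele. The parent stated to show normal carries E, so it is Ee. The other parent is then either Ee or ee: Ee × ee would give a 1:1 split, whereas Ee × Ee gives 3:1 — matching the data. So both parents are heterozygous (Ee × Ee).
Parent genotypes: Ee × Ee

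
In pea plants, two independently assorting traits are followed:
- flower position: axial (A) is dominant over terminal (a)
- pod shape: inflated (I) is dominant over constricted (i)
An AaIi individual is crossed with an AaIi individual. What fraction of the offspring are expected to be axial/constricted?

Dihybrid cross AaIi × AaIi — consider each gene separately:
flower position: Aa × Aa → 1 AA, 2 Aa, 1 aa → 3 A_ : 1 aa (out of 4)
pod shape: Ii × Ii → 1 II, 2 Ii, 1 ii → 3 I_ : 1 ii (out of 4)
Combine (counts out of 4 × 4 = 16): axial/inflated (A_I_) = 3×3 = 9; axial/constricted (A_ii) = 3×1 = 3; terminal/inflated (aaI_) = 1×3 = 3; terminal/constricted (aaii) = 1×1 = 1
Phenotype counts (out of 16): 9 axial/inflated, 3 axial/constricted, 3 terminal/inflated, 1 terminal/constricted
axial/constricted: 3 out of 16
Probability: 3/16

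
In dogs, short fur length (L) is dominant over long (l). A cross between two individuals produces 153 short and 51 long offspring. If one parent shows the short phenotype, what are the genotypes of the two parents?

Observed offspring: 153 short, 51 long
The observed ratio simplifies to 3:1. Long (ll) offspring appear, so each parent must contribute one l allele. The parent stated to show short carries L, so it is Ll. The other parent is then either Ll or ll: Ll × ll would give a 1:1 split, whereas Ll × Ll gives 3:1 — matching the data. So both parents are heterozygous (Ll × Ll).
Parent genotypes: Ll × Ll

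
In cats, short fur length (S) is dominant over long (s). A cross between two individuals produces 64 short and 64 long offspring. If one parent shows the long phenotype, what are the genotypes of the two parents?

Observed offspring: 64 short, 64 long
The observed ratio simplifies to 1:1. One parent shows long, so its genotype must be ss. A 1:1 offspring split requires the other parent to be heterozygous (Ss).
Parent genotypes: ss × Ss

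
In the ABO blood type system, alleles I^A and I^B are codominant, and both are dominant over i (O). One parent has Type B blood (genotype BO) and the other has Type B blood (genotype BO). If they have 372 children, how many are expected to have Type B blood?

Cross: BO × BO
Possible offspring genotypes: 1 BB, 2 BO, 1 OO
Blood type counts: 3 Type B, 1 Type O
Probability of Type B: 3/4
Expected count = 3/4 × 372 = 279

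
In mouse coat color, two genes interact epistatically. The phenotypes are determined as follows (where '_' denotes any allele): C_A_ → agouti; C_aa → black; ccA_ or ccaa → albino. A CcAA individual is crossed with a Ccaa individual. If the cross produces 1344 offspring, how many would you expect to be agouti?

Cross: CcAA × Ccaa — consider each gene separately:
C gene: Cc × Cc → 1 CC, 2 Cc, 1 cc → 3 C_ : 1 cc (out of 4)
A gene: AA × aa → 4 Aa → 4 A_ (out of 4)
Genotype classes (out of 4 × 4 = 16): C_A_ = 3×4 = 12; ccA_ = 1×4 = 4
Apply the phenotype rules: C_A_ (12) → agouti; ccA_ (4) → albino
Phenotype counts (out of 16): 12 agouti, 4 albino
agouti: 12 out of 16 → fraction 3/4
Expected count = 3/4 × 1344 = 1008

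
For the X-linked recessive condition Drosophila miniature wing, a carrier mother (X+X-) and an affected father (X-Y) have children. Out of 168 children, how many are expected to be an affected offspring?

Cross: X+X- × X-Y
Offspring: 1 X+X-, 1 X+Y, 1 X-X-, 1 X-Y
Probability of an affected offspring: 2/4 = 1/2
Expected count = 1/2 × 168 = 84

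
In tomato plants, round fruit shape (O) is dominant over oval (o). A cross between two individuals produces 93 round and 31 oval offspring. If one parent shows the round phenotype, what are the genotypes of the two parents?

Observed offspring: 93 round, 31 oval
The observed ratio simplifies to 3:1. Oval (oo) offspring appear, so each parent must contribute one o allele. The parent stated to show round carries O, so it is Oo. The other parent is then either Oo or oo: Oo × oo would give a 1:1 split, whereas Oo × Oo gives 3:1 — matching the data. So both parents are heterozygous (Oo × Oo).
Parent genotypes: Oo × Oo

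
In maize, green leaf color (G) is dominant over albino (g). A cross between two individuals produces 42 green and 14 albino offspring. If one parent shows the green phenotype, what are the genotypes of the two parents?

Observed offspring: 42 green, 14 albino
The observed ratio simplifies to 3:1. Albino (gg) offspring appear, so each parent must contribute one g allele. The parent stated to show green carries G, so it is Gg. The other parent is then either Gg or gg: Gg × gg would give a 1:1 split, whereas Gg × Gg gives 3:1 — matching the data. So both parents are heterozygous (Gg × Gg).
Parent genotypes: Gg × Gg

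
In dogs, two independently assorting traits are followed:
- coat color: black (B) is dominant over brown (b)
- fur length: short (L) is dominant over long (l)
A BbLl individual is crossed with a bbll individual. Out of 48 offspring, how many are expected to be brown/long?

Dihybrid cross BbLl × bbll — consider each gene separately:
coat color: Bb × bb → 2 Bb, 2 bb → 2 B_ : 2 bb (out of 4)
fur length: Ll × ll → 2 Ll, 2 ll → 2 L_ : 2 ll (out of 4)
Combine (counts out of 4 × 4 = 16): black/short (B_L_) = 2×2 = 4; black/long (B_ll) = 2×2 = 4; brown/short (bbL_) = 2×2 = 4; brown/long (bbll) = 2×2 = 4
Phenotype counts (out of 16): 4 black/short, 4 black/long, 4 brown/short, 4 brown/long
brown/long: 4 out of 16 → fraction 1/4
Expected count = 1/4 × 48 = 12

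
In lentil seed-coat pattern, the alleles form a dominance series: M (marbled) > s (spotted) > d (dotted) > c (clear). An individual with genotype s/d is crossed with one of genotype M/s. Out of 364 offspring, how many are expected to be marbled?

Cross: s/d × M/s
Allele dominance: M > s > d > c
Offspring genotypes: 1 M/s, 1 s/s, 1 M/d, 1 s/d
Phenotype counts: 2 marbled, 2 spotted
marbled: 2 out of 4 → fraction 1/2
Expected count = 1/2 × 364 = 182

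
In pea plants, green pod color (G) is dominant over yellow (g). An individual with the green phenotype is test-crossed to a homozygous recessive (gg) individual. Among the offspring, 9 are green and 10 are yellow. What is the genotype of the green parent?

Test cross: ? × gg
Offspring: 9 green, 10 yellow — approximately 1:1.
A 1:1 ratio in a test cross indicates the unknown parent is heterozygous (Gg).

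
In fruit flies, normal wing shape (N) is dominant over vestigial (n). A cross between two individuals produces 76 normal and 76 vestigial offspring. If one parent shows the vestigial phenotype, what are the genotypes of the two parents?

Observed offspring: 76 normal, 76 vestigial
The observed ratio simplifies to 1:1. One parent shows vestigial, so its genotype must be nn. A 1:1 offspring split requires the other parent to be heterozygous (Nn).
Parent genotypes: nn × Nn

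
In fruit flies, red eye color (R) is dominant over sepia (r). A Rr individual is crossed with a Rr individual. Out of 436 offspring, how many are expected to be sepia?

Punnett square for Rr × Rr:
Offspring genotypes: 1 RR, 2 Rr, 1 rr
red: 3, sepia: 1
sepia: 1 out of 4 → fraction 1/4
Expected count = 1/4 × 436 = 109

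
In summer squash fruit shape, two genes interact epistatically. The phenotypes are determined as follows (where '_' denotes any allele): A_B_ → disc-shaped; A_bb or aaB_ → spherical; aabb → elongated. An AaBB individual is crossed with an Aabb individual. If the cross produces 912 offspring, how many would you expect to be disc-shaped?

Cross: AaBB × Aabb — consider each gene separately:
A gene: Aa × Aa → 1 AA, 2 Aa, 1 aa → 3 A_ : 1 aa (out of 4)
B gene: BB × bb → 4 Bb → 4 B_ (out of 4)
Genotype classes (out of 4 × 4 = 16): A_B_ = 3×4 = 12; aaB_ = 1×4 = 4
Apply the phenotype rules: A_B_ (12) → disc-shaped; aaB_ (4) → spherical
Phenotype counts (out of 16): 12 disc-shaped, 4 spherical
disc-shaped: 12 out of 16 → fraction 3/4
Expected count = 3/4 × 912 = 684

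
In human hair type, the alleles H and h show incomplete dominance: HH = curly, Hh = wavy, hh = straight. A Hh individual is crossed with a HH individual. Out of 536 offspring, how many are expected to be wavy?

Punnett square for Hh × HH:
Offspring genotypes: 2 HH, 2 Hh
Phenotype counts: 2 curly, 2 wavy
wavy: 2 out of 4 → fraction 1/2
Expected count = 1/2 × 536 = 268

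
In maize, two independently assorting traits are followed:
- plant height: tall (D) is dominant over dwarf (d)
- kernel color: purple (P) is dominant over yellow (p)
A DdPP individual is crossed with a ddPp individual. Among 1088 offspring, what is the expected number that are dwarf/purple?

Dihybrid cross DdPP × ddPp — consider each gene separately:
plant height: Dd × dd → 2 Dd, 2 dd → 2 D_ : 2 dd (out of 4)
kernel color: PP × Pp → 2 PP, 2 Pp → 4 P_ (out of 4)
Combine (counts out of 4 × 4 = 16): tall/purple (D_P_) = 2×4 = 8; dwarf/purple (ddP_) = 2×4 = 8
Phenotype counts (out of 16): 8 tall/purple, 8 dwarf/purple
dwarf/purple: 8 out of 16 → fraction 1/2
Expected count = 1/2 × 1088 = 544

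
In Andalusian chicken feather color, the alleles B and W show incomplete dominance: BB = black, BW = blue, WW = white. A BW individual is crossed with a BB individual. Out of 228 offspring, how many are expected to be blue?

Punnett square for BW × BB:
Offspring genotypes: 2 BB, 2 BW
Phenotype counts: 2 black, 2 blue
blue: 2 out of 4 → fraction 1/2
Expected count = 1/2 × 228 = 114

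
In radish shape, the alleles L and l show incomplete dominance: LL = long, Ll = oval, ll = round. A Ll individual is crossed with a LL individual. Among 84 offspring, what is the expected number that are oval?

Punnett square for Ll × LL:
Offspring genotypes: 2 LL, 2 Ll
Phenotype counts: 2 long, 2 oval
oval: 2 out of 4 → fraction 1/2
Expected count = 1/2 × 84 = 42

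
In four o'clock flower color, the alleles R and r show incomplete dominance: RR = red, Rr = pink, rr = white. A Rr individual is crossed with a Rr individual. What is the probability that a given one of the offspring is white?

Punnett square for Rr × Rr:
Offspring genotypes: 1 RR, 2 Rr, 1 rr
Phenotype counts: 1 red, 2 pink, 1 white
white: 1 out of 4
Probability: 1/4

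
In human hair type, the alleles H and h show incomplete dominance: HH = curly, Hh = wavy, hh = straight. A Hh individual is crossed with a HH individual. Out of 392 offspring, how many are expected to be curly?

Punnett square for Hh × HH:
Offspring genotypes: 2 HH, 2 Hh
Phenotype counts: 2 curly, 2 wavy
curly: 2 out of 4 → fraction 1/2
Expected count = 1/2 × 392 = 196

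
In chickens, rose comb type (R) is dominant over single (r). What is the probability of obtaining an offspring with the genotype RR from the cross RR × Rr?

Punnett square for RR × Rr:
Offspring genotypes: 2 RR, 2 Rr
Total offspring: 4
Count with target: 2
Probability: 2/4 = 1/2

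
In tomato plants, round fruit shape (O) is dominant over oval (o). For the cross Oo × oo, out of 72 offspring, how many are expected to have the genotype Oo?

Punnett square for Oo × oo:
Offspring genotypes: 2 Oo, 2 oo
Total offspring: 4
Count with target: 2
Probability: 2/4 = 1/2
Expected count = 1/2 × 72 = 36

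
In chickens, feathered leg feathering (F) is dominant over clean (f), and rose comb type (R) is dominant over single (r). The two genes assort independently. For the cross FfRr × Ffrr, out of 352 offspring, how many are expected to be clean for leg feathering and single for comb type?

Dihybrid cross FfRr × Ffrr — consider each gene separately:
leg feathering: Ff × Ff → 1 FF, 2 Ff, 1 ff → 3 F_ : 1 ff (out of 4)
comb type: Rr × rr → 2 Rr, 2 rr → 2 R_ : 2 rr (out of 4)
Looking for: clean (ff) and single (rr)
P(clean) = 1/4, P(single) = 2/4
P(both) = 1/4 × 2/4 = 2/16 = 1/8
Expected count = 1/8 × 352 = 44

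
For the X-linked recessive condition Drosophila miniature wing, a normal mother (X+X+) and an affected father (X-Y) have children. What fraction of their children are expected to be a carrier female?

Cross: X+X+ × X-Y
Offspring: 2 X+X-, 2 X+Y
Probability of a carrier female: 2/4 = 1/2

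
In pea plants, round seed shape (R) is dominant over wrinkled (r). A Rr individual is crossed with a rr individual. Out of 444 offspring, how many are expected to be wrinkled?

Punnett square for Rr × rr:
Offspring genotypes: 2 Rr, 2 rr
round: 2, wrinkled: 2
wrinkled: 2 out of 4 → fraction 1/2
Expected count = 1/2 × 444 = 222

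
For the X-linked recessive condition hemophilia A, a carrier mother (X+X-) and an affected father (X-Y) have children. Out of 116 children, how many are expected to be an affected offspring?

Cross: X+X- × X-Y
Offspring: 1 X+X-, 1 X+Y, 1 X-X-, 1 X-Y
Probability of an affected offspring: 2/4 = 1/2
Expected count = 1/2 × 116 = 58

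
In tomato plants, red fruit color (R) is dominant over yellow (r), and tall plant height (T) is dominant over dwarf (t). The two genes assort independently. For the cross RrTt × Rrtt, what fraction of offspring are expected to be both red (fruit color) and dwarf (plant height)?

Dihybrid cross RrTt × Rrtt — consider each gene separately:
fruit color: Rr × Rr → 1 RR, 2 Rr, 1 rr → 3 R_ : 1 rr (out of 4)
plant height: Tt × tt → 2 Tt, 2 tt → 2 T_ : 2 tt (out of 4)
Looking for: red (R_) and dwarf (tt)
P(red) = 3/4, P(dwarf) = 2/4
P(both) = 3/4 × 2/4 = 6/16 = 3/8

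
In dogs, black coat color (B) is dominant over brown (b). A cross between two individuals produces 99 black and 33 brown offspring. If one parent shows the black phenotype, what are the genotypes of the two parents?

Observed offspring: 99 black, 33 brown
The observed ratio simplifies to 3:1. Brown (bb) offspring appear, so each parent must contribute one b allele. The parent stated to show black carries B, so it is Bb. The other parent is then either Bb or bb: Bb × bb would give a 1:1 split, whereas Bb × Bb gives 3:1 — matching the data. So both parents are heterozygous (Bb × Bb).
Parent genotypes: Bb × Bb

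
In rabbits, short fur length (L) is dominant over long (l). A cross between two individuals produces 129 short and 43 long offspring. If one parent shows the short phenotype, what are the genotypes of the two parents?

Observed offspring: 129 short, 43 long
The observed ratio simplifies to 3:1. Long (ll) offspring appear, so each parent must contribute one l allele. The parent stated to show short carries L, so it is Ll. The other parent is then either Ll or ll: Ll × ll would give a 1:1 split, whereas Ll × Ll gives 3:1 — matching the data. So both parents are heterozygous (Ll × Ll).
Parent genotypes: Ll × Ll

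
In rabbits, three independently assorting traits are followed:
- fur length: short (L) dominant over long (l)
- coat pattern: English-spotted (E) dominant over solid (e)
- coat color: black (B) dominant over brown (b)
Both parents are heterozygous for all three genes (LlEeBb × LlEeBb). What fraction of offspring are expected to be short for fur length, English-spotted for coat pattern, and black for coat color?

Trihybrid cross: LlEeBb × LlEeBb
Each trait segregates independently with a 3:1 phenotypic ratio, so each gene contributes 3/4 (dominant) or 1/4 (recessive).
Target: short (fur length), English-spotted (coat pattern), black (coat color)
Probability = product of independent per-trait probabilities
= 3/4 × 3/4 × 3/4 = 27/64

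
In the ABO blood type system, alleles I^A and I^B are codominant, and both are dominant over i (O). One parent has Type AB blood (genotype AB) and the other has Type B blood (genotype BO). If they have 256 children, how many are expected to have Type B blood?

Cross: AB × BO
Possible offspring genotypes: 1 AB, 1 AO, 1 BB, 1 BO
Blood type counts: 1 Type AB, 1 Type A, 2 Type B
Probability of Type B: 2/4 = 1/2
Expected count = 1/2 × 256 = 128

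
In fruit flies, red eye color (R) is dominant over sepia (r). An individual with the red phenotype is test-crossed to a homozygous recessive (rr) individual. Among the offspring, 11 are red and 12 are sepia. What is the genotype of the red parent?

Test cross: ? × rr
Offspring: 11 red, 12 sepia — approximately 1:1.
A 1:1 ratio in a test cross indicates the unknown parent is heterozygous (Rr).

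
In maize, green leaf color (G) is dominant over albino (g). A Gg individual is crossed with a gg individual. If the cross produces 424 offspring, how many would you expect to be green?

Punnett square for Gg × gg:
Offspring genotypes: 2 Gg, 2 gg
green: 2, albino: 2
green: 2 out of 4 → fraction 1/2
Expected count = 1/2 × 424 = 212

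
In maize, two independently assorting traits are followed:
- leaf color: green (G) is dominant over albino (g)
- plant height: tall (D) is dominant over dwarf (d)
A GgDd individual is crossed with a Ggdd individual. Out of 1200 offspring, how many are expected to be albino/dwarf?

Dihybrid cross GgDd × Ggdd — consider each gene separately:
leaf color: Gg × Gg → 1 GG, 2 Gg, 1 gg → 3 G_ : 1 gg (out of 4)
plant height: Dd × dd → 2 Dd, 2 dd → 2 D_ : 2 dd (out of 4)
Combine (counts out of 4 × 4 = 16): green/tall (G_D_) = 3×2 = 6; green/dwarf (G_dd) = 3×2 = 6; albino/tall (ggD_) = 1×2 = 2; albino/dwarf (ggdd) = 1×2 = 2
Phenotype counts (out of 16): 6 green/tall, 6 green/dwarf, 2 albino/tall, 2 albino/dwarf
albino/dwarf: 2 out of 16 → fraction 1/8
Expected count = 1/8 × 1200 = 150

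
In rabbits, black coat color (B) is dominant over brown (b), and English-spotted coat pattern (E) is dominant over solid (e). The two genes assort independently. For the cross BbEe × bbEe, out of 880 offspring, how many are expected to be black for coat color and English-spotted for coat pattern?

Dihybrid cross BbEe × bbEe — consider each gene separately:
coat color: Bb × bb → 2 Bb, 2 bb → 2 B_ : 2 bb (out of 4)
coat pattern: Ee × Ee → 1 EE, 2 Ee, 1 ee → 3 E_ : 1 ee (out of 4)
Looking for: black (B_) and English-spotted (E_)
P(black) = 2/4, P(English-spotted) = 3/4
P(both) = 2/4 × 3/4 = 6/16 = 3/8
Expected count = 3/8 × 880 = 330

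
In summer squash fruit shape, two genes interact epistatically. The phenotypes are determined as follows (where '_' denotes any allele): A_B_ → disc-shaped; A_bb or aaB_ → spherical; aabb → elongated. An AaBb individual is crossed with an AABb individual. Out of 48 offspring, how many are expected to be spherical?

Cross: AaBb × AABb — consider each gene separately:
A gene: Aa × AA → 2 AA, 2 Aa → 4 A_ (out of 4)
B gene: Bb × Bb → 1 BB, 2 Bb, 1 bb → 3 B_ : 1 bb (out of 4)
Genotype classes (out of 4 × 4 = 16): A_B_ = 4×3 = 12; A_bb = 4×1 = 4
Apply the phenotype rules: A_B_ (12) → disc-shaped; A_bb (4) → spherical
Phenotype counts (out of 16): 12 disc-shaped, 4 spherical
spherical: 4 out of 16 → fraction 1/4
Expected count = 1/4 × 48 = 12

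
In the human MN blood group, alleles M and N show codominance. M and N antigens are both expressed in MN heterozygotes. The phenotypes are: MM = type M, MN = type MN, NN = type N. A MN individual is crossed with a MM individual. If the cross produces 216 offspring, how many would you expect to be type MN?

Punnett square for MN × MM:
Offspring genotypes: 2 MM, 2 MN
Phenotype counts: 2 type M, 2 type MN
type MN: 2 out of 4 → fraction 1/2
Expected count = 1/2 × 216 = 108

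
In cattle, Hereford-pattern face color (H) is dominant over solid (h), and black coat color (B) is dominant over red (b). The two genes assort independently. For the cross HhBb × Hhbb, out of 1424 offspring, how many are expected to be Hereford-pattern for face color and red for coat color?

Dihybrid cross HhBb × Hhbb — consider each gene separately:
face color: Hh × Hh → 1 HH, 2 Hh, 1 hh → 3 H_ : 1 hh (out of 4)
coat color: Bb × bb → 2 Bb, 2 bb → 2 B_ : 2 bb (out of 4)
Looking for: Hereford-pattern (H_) and red (bb)
P(Hereford-pattern) = 3/4, P(red) = 2/4
P(both) = 3/4 × 2/4 = 6/16 = 3/8
Expected count = 3/8 × 1424 = 534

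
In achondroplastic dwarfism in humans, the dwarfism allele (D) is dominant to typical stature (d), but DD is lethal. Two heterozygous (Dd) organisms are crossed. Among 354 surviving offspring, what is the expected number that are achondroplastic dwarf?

Cross: Dd × Dd
Punnett square offspring (before lethality): 1 DD, 2 Dd, 1 dd
The DD genotype is lethal (embryos die); surviving offspring: 2 Dd, 1 dd
achondroplastic dwarf: 2 out of 3 → fraction 2/3
Expected count = 2/3 × 354 = 236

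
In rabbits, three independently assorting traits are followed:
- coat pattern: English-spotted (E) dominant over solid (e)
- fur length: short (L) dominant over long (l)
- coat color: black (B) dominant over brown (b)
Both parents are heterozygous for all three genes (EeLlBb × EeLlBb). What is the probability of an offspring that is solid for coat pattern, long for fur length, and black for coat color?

Trihybrid cross: EeLlBb × EeLlBb
Each trait segregates independently with a 3:1 phenotypic ratio, so each gene contributes 3/4 (dominant) or 1/4 (recessive).
Target: solid (coat pattern), long (fur length), black (coat color)
Probability = product of independent per-trait probabilities
= 1/4 × 1/4 × 3/4 = 3/64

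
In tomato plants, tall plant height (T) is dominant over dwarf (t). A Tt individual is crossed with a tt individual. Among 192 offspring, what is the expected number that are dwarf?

Punnett square for Tt × tt:
Offspring genotypes: 2 Tt, 2 tt
tall: 2, dwarf: 2
dwarf: 2 out of 4 → fraction 1/2
Expected count = 1/2 × 192 = 96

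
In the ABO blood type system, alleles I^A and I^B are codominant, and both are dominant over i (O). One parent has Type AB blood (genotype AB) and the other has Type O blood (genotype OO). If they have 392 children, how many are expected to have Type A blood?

Cross: AB × OO
Possible offspring genotypes: 2 AO, 2 BO
Blood type counts: 2 Type A, 2 Type B
Probability of Type A: 2/4 = 1/2
Expected count = 1/2 × 392 = 196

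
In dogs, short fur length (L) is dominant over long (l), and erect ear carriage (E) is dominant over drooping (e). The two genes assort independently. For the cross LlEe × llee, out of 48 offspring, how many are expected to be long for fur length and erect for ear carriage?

Dihybrid cross LlEe × llee — consider each gene separately:
fur length: Ll × ll → 2 Ll, 2 ll → 2 L_ : 2 ll (out of 4)
ear carriage: Ee × ee → 2 Ee, 2 ee → 2 E_ : 2 ee (out of 4)
Looking for: long (ll) and erect (E_)
P(long) = 2/4, P(erect) = 2/4
P(both) = 2/4 × 2/4 = 4/16 = 1/4
Expected count = 1/4 × 48 = 12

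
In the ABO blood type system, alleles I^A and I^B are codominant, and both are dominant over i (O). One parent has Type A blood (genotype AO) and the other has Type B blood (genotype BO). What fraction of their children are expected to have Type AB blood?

Cross: AO × BO
Possible offspring genotypes: 1 AB, 1 AO, 1 BO, 1 OO
Blood type counts: 1 Type AB, 1 Type A, 1 Type B, 1 Type O
Probability of Type AB: 1/4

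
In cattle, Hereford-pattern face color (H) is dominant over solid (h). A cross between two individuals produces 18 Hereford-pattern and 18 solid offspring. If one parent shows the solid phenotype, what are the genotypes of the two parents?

Observed offspring: 18 Hereford-pattern, 18 solid
The observed ratio simplifies to 1:1. One parent shows solid, so its genotype must be hh. A 1:1 offspring split requires the other parent to be heterozygous (Hh).
Parent genotypes: hh × Hh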